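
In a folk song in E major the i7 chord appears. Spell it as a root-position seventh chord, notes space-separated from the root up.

i7 is built on scale degree 1, which is E in both E major and its parallel. Stacking thirds in E minor on E gives E–G–B–D.

E G B D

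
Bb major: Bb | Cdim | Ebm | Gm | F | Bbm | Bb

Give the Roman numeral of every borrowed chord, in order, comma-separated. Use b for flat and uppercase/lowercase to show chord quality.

ii°, iv, i

Bb major has the diatonic set Bb, Cm, Dm, Eb, F, Gm, Adim. Of the given chords, Bb, Gm and F are diatonic. Cdim (C–Eb–Gb) is not: scale degree 2 in Bb major carries Cm (ii). In Bb minor the chord on that degree is Cdim, so here it functions as ii°, borrowed from the parallel minor. But Ebm (Eb–Gb–Bb) is foreign: the diatonic IV on degree 4 is Eb, whereas Ebm comes from Bb minor. It is labeled iv. Bbm (Bb–Db–F) doesn't fit — on degree 1 Bb major would have Bb (I). Bbm is the degree-1 chord of Bb minor, so it is the borrowed i.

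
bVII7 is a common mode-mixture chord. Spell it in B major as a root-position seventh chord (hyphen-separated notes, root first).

bVII7 is built on the lowered scale degree 7. In B major degree 7 is A#; lowered it becomes A. In B minor the chord on A is A–C#–E–G.

A-C#-E-G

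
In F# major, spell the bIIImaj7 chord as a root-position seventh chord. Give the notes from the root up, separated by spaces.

bIIImaj7 is built on the lowered scale degree 3. In F# major degree 3 is A#; lowered it becomes A. Building the major-seventh chord from the parallel minor on A: A–C#–E–G#.

A C# E G#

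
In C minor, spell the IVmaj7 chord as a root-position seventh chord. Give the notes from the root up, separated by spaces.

F A C E

IVmaj7 is built on scale degree 4, which is F in both C minor and its parallel. Building the major-seventh chord from the parallel major on F: F–A–C–E.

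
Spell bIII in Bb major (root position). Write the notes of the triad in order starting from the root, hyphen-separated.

bIII is built on the lowered scale degree 3. In Bb major degree 3 is D; lowered it becomes Db. In Bb minor the chord on Db is Db–F–Ab.

Db-F-Ab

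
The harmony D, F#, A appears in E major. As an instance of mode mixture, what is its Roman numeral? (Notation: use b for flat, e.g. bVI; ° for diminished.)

bVII

The root D is the lowered 7th scale degree — diatonically E major has D# there. Diatonically E major has D#dim (vii°) on that degree; D–F#–A is instead the major chord native to E minor, so it takes the label bVII.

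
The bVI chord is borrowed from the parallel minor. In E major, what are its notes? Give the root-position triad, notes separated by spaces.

C E G

Scale degree 6 in E major is C#. bVI uses the lowered form, C, taken from E minor. Building the major chord from the parallel minor on C: C–E–G.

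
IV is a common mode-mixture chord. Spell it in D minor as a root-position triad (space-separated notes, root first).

IV is built on scale degree 4, which is G in both D minor and its parallel. Building the major chord from the parallel major on G: G–B–D.

G B D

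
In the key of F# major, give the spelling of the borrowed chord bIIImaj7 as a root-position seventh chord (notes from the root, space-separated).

A C# E G#

bIIImaj7 is built on the lowered scale degree 3. In F# major degree 3 is A#; lowered it becomes A. In F# minor the chord on A is A–C#–E–G#.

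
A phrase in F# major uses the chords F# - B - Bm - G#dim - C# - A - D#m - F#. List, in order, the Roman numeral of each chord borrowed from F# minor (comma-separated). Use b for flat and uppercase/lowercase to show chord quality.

iv, ii°, bIII

The diatonic triads in F# major are F#, G#m, A#m, B, C#, D#m, E#dim. Of the given chords, F#, B, C# and D#m are diatonic. But Bm (B–D–F#) is foreign: the diatonic IV on degree 4 is B, whereas Bm comes from F# minor. It is labeled iv. G#dim (G#–B–D) doesn't fit — on degree 2 F# major would have G#m (ii). G#dim is the degree-2 chord of F# minor, so it is the borrowed ii°. But A (A–C#–E) is foreign: the diatonic iii on degree 3 is A#m, whereas A comes from F# minor. It is labeled bIII.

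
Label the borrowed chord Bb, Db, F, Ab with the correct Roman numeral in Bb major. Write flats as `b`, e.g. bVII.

i7

Bb is scale degree 1 in Bb major. Diatonically Bb major has Bb (I) on that degree; Bb–Db–F–Ab is instead the minor-seventh chord native to Bb minor, so it takes the label i7.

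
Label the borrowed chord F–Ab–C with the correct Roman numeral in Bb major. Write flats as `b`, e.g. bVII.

v

F is scale degree 5 in Bb major. The diatonic chord on degree 5 would be F (V), but F–Ab–C is the minor chord from Bb minor. As a borrowed chord it is labeled v.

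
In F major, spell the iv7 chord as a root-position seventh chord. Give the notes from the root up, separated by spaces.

Bb Db F Ab

The root, Bb, is scale degree 4 — the same note in F major and F minor; only the chord quality changes. Building the minor-seventh chord from the parallel minor on Bb: Bb–Db–F–Ab.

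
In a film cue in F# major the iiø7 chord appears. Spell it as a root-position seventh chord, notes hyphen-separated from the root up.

The root, G#, is scale degree 2 — the same note in F# major and F# minor; only the chord quality changes. Building the half-diminished-seventh chord from the parallel minor on G#: G#–B–D–F#.

G#-B-D-F#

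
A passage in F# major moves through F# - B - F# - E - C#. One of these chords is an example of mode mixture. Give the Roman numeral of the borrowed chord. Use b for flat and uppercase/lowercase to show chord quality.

bVII

The diatonic triads in F# major are F#, G#m, A#m, B, C#, D#m, E#dim. Of the given chords, F#, B and C# are diatonic. E (E–G#–B) doesn't fit — on degree 7 F# major would have E#dim (vii°). E is the degree-7 chord of F# minor, so it is the borrowed bVII.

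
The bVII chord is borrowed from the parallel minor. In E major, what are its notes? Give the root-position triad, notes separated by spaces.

D F# A

bVII is built on the lowered scale degree 7. In E major degree 7 is D#; lowered it becomes D. In E minor the chord on D is D–F#–A.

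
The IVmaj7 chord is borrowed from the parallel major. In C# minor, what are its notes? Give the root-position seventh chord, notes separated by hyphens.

F#-A#-C#-E#

IVmaj7 is built on scale degree 4, which is F# in both C# minor and its parallel. Building the major-seventh chord from the parallel major on F#: F#–A#–C#–E#.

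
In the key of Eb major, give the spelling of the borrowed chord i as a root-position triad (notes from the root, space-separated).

Eb Gb Bb

i is built on scale degree 1, which is Eb in both Eb major and its parallel. In Eb minor the chord on Eb is Eb–Gb–Bb.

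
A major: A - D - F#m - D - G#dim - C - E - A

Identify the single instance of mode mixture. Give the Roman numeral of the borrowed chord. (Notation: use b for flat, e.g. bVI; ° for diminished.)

A major has the diatonic set A, Bm, C#m, D, E, F#m, G#dim. A, D, F#m, G#dim and E are all diatonic. But C (C–E–G) is foreign: the diatonic iii on degree 3 is C#m, whereas C comes from A minor. It is labeled bIII.

bIII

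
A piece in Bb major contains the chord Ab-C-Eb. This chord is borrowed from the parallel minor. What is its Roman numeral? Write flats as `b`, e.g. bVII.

In Bb major scale degree 7 is A; Ab is its lowered form, from Bb minor. Ab–C–Eb is a major chord — the form found in Bb minor, not the diatonic vii° (Adim). Borrowed into Bb major it is written bVII.

bVII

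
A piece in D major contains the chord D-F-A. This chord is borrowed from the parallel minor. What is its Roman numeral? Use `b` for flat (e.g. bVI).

i

The root D is the diatonic 1st degree of D major; the borrowing shows in the chord quality. D–F–A is a minor chord — the form found in D minor, not the diatonic I (D). Borrowed into D major it is written i.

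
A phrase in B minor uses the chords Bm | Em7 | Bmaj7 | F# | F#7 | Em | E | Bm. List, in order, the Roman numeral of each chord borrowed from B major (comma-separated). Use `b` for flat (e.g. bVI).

Imaj7, IV

The diatonic triads in B minor (with V from harmonic minor) are Bm, C#dim, D, Em, F#, G, A. Bm, Em7, F#, F#7 and Em are all diatonic. But Bmaj7 (B–D#–F#–A#) is foreign: the diatonic i on degree 1 is Bm, whereas Bmaj7 comes from B major. It is labeled Imaj7. E (E–G#–B) doesn't fit — on degree 4 B minor would have Em (iv). E is the degree-4 chord of B major, so it is the borrowed IV.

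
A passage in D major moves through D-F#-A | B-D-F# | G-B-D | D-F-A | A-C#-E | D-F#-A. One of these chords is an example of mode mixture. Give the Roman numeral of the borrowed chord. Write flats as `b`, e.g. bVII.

D major has the diatonic set D, Em, F#m, G, A, Bm, C#dim. D–F#–A = D, B–D–F# = Bm, G–B–D = G and A–C#–E = A all belong to that set. But D–F–A is foreign: the diatonic I on degree 1 is D, whereas Dm comes from D minor. It is labeled i.

i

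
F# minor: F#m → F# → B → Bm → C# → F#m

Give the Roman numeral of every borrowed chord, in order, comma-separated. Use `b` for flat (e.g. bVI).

I, IV

In F# minor (with V from harmonic minor) the diatonic chords are F#m, G#dim, A, Bm, C#, D, E. Of the given chords, F#m, Bm and C# are diatonic. F# (F#–A#–C#) doesn't fit — on degree 1 F# minor would have F#m (i). F# is the degree-1 chord of F# major, so it is the borrowed I. B (B–D#–F#) doesn't fit — on degree 4 F# minor would have Bm (iv). B is the degree-4 chord of F# major, so it is the borrowed IV.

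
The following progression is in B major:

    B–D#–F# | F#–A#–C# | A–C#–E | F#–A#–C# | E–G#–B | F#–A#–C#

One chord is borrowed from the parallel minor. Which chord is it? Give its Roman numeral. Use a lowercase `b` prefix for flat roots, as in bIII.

The diatonic triads in B major are B, C#m, D#m, E, F#, G#m, A#dim. B–D#–F# = B, F#–A#–C# = F# and E–G#–B = E all belong to that set. A–C#–E doesn't fit — on degree 7 B major would have A#dim (vii°). A is the degree-7 chord of B minor, so it is the borrowed bVII.

bVII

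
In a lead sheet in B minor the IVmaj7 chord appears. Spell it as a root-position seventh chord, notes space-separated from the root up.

The root, E, is scale degree 4 — the same note in B minor and B major; only the chord quality changes. Building the major-seventh chord from the parallel major on E: E–G#–B–D#.

E G# B D#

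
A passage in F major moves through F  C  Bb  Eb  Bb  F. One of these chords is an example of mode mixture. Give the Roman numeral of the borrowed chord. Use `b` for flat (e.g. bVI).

bVII

The diatonic triads in F major are F, Gm, Am, Bb, C, Dm, Edim. F, C and Bb all belong to that set. Eb (Eb–G–Bb) doesn't fit — on degree 7 F major would have Edim (vii°). Eb is the degree-7 chord of F minor, so it is the borrowed bVII.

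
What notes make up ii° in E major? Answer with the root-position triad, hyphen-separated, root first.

The root, F#, is scale degree 2 — the same note in E major and E minor; only the chord quality changes. In E minor the chord on F# is F#–A–C.

F#-A-C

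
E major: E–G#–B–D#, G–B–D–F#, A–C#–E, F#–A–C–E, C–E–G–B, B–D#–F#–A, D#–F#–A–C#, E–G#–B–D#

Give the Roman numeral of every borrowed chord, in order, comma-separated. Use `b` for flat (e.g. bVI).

In E major the diatonic chords are E, F#m, G#m, A, B, C#m, D#dim. E–G#–B–D# = Emaj7, A–C#–E = A, B–D#–F#–A = B7 and D#–F#–A–C# = D#m7b5 are all diatonic. G–B–D–F# doesn't fit — on degree 3 E major would have G#m (iii). Gmaj7 is the degree-3 chord of E minor, so it is the borrowed bIIImaj7. F#–A–C–E is not: scale degree 2 in E major carries F#m (ii). In E minor the chord on that degree is F#m7b5, so here it functions as iiø7, borrowed from the parallel minor. But C–E–G–B is foreign: the diatonic vi on degree 6 is C#m, whereas Cmaj7 comes from E minor. It is labeled bVImaj7.

bIIImaj7, iiø7, bVImaj7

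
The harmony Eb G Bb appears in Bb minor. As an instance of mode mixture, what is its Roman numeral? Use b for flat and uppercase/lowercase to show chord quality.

The root Eb is the diatonic 4th degree of Bb minor; the borrowing shows in the chord quality. The diatonic chord on degree 4 would be Ebm (iv), but Eb–G–Bb is the major chord from Bb major. As a borrowed chord it is labeled IV.

IV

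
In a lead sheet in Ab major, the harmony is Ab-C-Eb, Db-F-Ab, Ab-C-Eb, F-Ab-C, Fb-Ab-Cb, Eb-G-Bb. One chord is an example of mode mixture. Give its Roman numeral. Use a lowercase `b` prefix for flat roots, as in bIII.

Ab major has the diatonic set Ab, Bbm, Cm, Db, Eb, Fm, Gdim. Ab–C–Eb = Ab, Db–F–Ab = Db, F–Ab–C = Fm and Eb–G–Bb = Eb all belong to that set. But Fb–Ab–Cb is foreign: the diatonic vi on degree 6 is Fm, whereas Fb comes from Ab minor. It is labeled bVI.

bVI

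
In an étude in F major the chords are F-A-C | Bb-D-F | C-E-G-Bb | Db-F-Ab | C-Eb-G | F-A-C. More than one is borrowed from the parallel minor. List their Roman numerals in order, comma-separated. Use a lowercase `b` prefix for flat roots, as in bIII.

bVI, v

In F major the diatonic chords are F, Gm, Am, Bb, C, Dm, Edim. F–A–C = F, Bb–D–F = Bb and C–E–G–Bb = C7 all belong to that set. But Db–F–Ab is foreign: the diatonic vi on degree 6 is Dm, whereas Db comes from F minor. It is labeled bVI. C–Eb–G is not: scale degree 5 in F major carries C (V). In F minor the chord on that degree is Cm, so here it functions as v, borrowed from the parallel minor.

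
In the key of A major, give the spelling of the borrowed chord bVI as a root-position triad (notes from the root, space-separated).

Scale degree 6 in A major is F#. bVI uses the lowered form, F, taken from A minor. In A minor the chord on F is F–A–C.

F A C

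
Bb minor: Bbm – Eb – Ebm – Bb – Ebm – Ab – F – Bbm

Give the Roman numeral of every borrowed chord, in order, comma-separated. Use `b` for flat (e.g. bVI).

IV, I

Bb minor has the diatonic set Bbm, Cdim, Db, Ebm, F, Gb, Ab (with V from harmonic minor). Of the given chords, Bbm, Ebm, Ab and F are diatonic. Eb (Eb–G–Bb) is not: scale degree 4 in Bb minor carries Ebm (iv). In Bb major the chord on that degree is Eb, so here it functions as IV, borrowed from the parallel major. Bb (Bb–D–F) is not: scale degree 1 in Bb minor carries Bbm (i). In Bb major the chord on that degree is Bb, so here it functions as I, borrowed from the parallel major.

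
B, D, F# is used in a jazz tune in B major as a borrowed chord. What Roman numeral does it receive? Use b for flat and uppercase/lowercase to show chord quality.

The root B is the diatonic 1st degree of B major; the borrowing shows in the chord quality. The diatonic chord on degree 1 would be B (I), but B–D–F# is the minor chord from B minor. As a borrowed chord it is labeled i.

i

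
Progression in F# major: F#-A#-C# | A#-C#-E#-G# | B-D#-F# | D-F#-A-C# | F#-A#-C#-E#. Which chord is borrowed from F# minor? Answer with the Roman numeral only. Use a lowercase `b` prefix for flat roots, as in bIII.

bVImaj7

F# major has the diatonic set F#, G#m, A#m, B, C#, D#m, E#dim. F#–A#–C# = F#, A#–C#–E#–G# = A#m7, B–D#–F# = B and F#–A#–C#–E# = F#maj7 are all diatonic. D–F#–A–C# doesn't fit — on degree 6 F# major would have D#m (vi). Dmaj7 is the degree-6 chord of F# minor, so it is the borrowed bVImaj7.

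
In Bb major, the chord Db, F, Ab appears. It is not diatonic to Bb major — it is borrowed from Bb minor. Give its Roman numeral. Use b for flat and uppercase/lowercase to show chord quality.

bIII

In Bb major scale degree 3 is D; Db is its lowered form, from Bb minor. Db–F–Ab is a major chord — the form found in Bb minor, not the diatonic iii (Dm). Borrowed into Bb major it is written bIII.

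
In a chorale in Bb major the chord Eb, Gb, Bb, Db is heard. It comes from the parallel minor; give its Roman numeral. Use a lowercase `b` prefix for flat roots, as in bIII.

iv7

Eb is scale degree 4 in Bb major. Eb–Gb–Bb–Db is a minor-seventh chord — the form found in Bb minor, not the diatonic IV (Eb). Borrowed into Bb major it is written iv7.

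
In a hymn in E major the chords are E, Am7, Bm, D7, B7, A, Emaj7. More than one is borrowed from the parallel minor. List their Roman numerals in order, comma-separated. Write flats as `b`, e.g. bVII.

iv7, v, bVII7

The diatonic triads in E major are E, F#m, G#m, A, B, C#m, D#dim. E, B7, A and Emaj7 are all diatonic. Am7 (A–C–E–G) is not: scale degree 4 in E major carries A (IV). In E minor the chord on that degree is Am7, so here it functions as iv7, borrowed from the parallel minor. But Bm (B–D–F#) is foreign: the diatonic V on degree 5 is B, whereas Bm comes from E minor. It is labeled v. D7 (D–F#–A–C) doesn't fit — on degree 7 E major would have D#dim (vii°). D7 is the degree-7 chord of E minor, so it is the borrowed bVII7.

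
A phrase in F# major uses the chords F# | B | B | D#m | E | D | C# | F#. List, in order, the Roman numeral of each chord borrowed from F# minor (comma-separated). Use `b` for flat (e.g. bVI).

The diatonic triads in F# major are F#, G#m, A#m, B, C#, D#m, E#dim. F#, B, D#m and C# all belong to that set. E (E–G#–B) is not: scale degree 7 in F# major carries E#dim (vii°). In F# minor the chord on that degree is E, so here it functions as bVII, borrowed from the parallel minor. D (D–F#–A) is not: scale degree 6 in F# major carries D#m (vi). In F# minor the chord on that degree is D, so here it functions as bVI, borrowed from the parallel minor.

bVII, bVI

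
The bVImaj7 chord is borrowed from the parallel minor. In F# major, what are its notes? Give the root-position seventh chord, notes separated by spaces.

D F# A C#

Scale degree 6 in F# major is D#. bVImaj7 uses the lowered form, D, taken from F# minor. Stacking thirds in F# minor on D gives D–F#–A–C#.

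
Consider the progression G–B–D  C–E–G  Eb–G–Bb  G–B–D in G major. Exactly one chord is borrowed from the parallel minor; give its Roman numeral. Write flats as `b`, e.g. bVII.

G major has the diatonic set G, Am, Bm, C, D, Em, F#dim. G–B–D = G and C–E–G = C are both diatonic. Eb–G–Bb is not: scale degree 6 in G major carries Em (vi). In G minor the chord on that degree is Eb, so here it functions as bVI, borrowed from the parallel minor.

bVI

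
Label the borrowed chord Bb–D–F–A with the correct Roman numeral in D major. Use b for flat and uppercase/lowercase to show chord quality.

Bb is the lowered form of scale degree 6 in D major (the diatonic degree 6 is B). Bb–D–F–A is a major-seventh chord — the form found in D minor, not the diatonic vi (Bm). Borrowed into D major it is written bVImaj7.

bVImaj7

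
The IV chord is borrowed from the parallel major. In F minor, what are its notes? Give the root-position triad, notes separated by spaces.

Bb D F

The root, Bb, is scale degree 4 — the same note in F minor and F major; only the chord quality changes. In F major the chord on Bb is Bb–D–F.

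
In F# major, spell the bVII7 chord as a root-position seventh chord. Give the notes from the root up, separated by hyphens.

Scale degree 7 in F# major is E#. bVII7 uses the lowered form, E, taken from F# minor. In F# minor the chord on E is E–G#–B–D.

E-G#-B-D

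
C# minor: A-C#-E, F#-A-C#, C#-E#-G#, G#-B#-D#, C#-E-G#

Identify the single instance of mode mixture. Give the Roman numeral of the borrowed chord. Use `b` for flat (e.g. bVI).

C# minor has the diatonic set C#m, D#dim, E, F#m, G#, A, B (with V from harmonic minor). A–C#–E = A, F#–A–C# = F#m, G#–B#–D# = G# and C#–E–G# = C#m are all diatonic. C#–E#–G# is not: scale degree 1 in C# minor carries C#m (i). In C# major the chord on that degree is C#, so here it functions as I, borrowed from the parallel major.

I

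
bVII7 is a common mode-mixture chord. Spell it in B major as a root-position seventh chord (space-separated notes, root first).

The root of bVII7 is the lowered 7th degree: A# becomes A. Building the dominant-seventh chord from the parallel minor on A: A–C#–E–G.

A C# E G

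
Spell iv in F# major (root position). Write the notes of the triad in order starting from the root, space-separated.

The root, B, is scale degree 4 — the same note in F# major and F# minor; only the chord quality changes. Building the minor chord from the parallel minor on B: B–D–F#.

B D F#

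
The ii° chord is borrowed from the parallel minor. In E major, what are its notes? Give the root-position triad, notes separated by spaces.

F# A C

The root, F#, is scale degree 2 — the same note in E major and E minor; only the chord quality changes. Building the diminished chord from the parallel minor on F#: F#–A–C.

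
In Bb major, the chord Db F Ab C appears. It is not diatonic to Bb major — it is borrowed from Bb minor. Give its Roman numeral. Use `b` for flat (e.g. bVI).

In Bb major scale degree 3 is D; Db is its lowered form, from Bb minor. The diatonic chord on degree 3 would be Dm (iii), but Db–F–Ab–C is the major-seventh chord from Bb minor. As a borrowed chord it is labeled bIIImaj7.

bIIImaj7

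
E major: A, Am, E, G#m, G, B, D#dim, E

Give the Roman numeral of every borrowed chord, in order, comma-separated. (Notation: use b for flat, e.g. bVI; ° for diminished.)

iv, bIII

E major has the diatonic set E, F#m, G#m, A, B, C#m, D#dim. A, E, G#m, B and D#dim are all diatonic. Am (A–C–E) doesn't fit — on degree 4 E major would have A (IV). Am is the degree-4 chord of E minor, so it is the borrowed iv. G (G–B–D) doesn't fit — on degree 3 E major would have G#m (iii). G is the degree-3 chord of E minor, so it is the borrowed bIII.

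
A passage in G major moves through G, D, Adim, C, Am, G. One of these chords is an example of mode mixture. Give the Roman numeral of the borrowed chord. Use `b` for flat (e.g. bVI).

The diatonic triads in G major are G, Am, Bm, C, D, Em, F#dim. G, D, C and Am are all diatonic. Adim (A–C–Eb) doesn't fit — on degree 2 G major would have Am (ii). Adim is the degree-2 chord of G minor, so it is the borrowed ii°.

ii°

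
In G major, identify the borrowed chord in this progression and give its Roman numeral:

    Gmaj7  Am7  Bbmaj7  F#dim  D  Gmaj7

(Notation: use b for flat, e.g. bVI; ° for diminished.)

bIIImaj7

G major has the diatonic set G, Am, Bm, C, D, Em, F#dim. Gmaj7, Am7, F#dim and D are all diatonic. But Bbmaj7 (Bb–D–F–A) is foreign: the diatonic iii on degree 3 is Bm, whereas Bbmaj7 comes from G minor. It is labeled bIIImaj7.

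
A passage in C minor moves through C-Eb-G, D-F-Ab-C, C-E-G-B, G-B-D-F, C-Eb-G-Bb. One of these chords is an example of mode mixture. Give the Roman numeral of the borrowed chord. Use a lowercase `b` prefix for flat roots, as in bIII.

Imaj7

C minor has the diatonic set Cm, Ddim, Eb, Fm, G, Ab, Bb (with V from harmonic minor). Of the given chords, C–Eb–G = Cm, D–F–Ab–C = Dm7b5, G–B–D–F = G7 and C–Eb–G–Bb = Cm7 are diatonic. C–E–G–B is not: scale degree 1 in C minor carries Cm (i). In C major the chord on that degree is Cmaj7, so here it functions as Imaj7, borrowed from the parallel major.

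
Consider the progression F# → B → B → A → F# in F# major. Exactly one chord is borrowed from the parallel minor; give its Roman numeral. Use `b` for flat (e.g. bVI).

F# major has the diatonic set F#, G#m, A#m, B, C#, D#m, E#dim. F# and B both belong to that set. But A (A–C#–E) is foreign: the diatonic iii on degree 3 is A#m, whereas A comes from F# minor. It is labeled bIII.

bIII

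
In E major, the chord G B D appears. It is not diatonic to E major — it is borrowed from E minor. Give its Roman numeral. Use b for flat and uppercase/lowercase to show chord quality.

bIII

G is the lowered form of scale degree 3 in E major (the diatonic degree 3 is G#). The diatonic chord on degree 3 would be G#m (iii), but G–B–D is the major chord from E minor. As a borrowed chord it is labeled bIII.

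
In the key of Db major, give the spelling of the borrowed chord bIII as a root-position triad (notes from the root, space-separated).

Scale degree 3 in Db major is F. bIII uses the lowered form, Fb, taken from Db minor. In Db minor the chord on Fb is Fb–Ab–Cb.

Fb Ab Cb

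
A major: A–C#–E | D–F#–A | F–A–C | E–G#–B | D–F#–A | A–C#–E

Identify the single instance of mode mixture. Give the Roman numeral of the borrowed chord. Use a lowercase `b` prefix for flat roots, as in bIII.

bVI

A major has the diatonic set A, Bm, C#m, D, E, F#m, G#dim. Of the given chords, A–C#–E = A, D–F#–A = D and E–G#–B = E are diatonic. F–A–C doesn't fit — on degree 6 A major would have F#m (vi). F is the degree-6 chord of A minor, so it is the borrowed bVI.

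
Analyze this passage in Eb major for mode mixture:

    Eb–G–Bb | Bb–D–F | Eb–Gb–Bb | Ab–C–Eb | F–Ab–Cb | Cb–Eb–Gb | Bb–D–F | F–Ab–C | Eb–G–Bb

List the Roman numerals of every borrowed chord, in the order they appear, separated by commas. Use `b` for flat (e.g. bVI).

i, ii°, bVI

Eb major has the diatonic set Eb, Fm, Gm, Ab, Bb, Cm, Ddim. Eb–G–Bb = Eb, Bb–D–F = Bb, Ab–C–Eb = Ab and F–Ab–C = Fm all belong to that set. But Eb–Gb–Bb is foreign: the diatonic I on degree 1 is Eb, whereas Ebm comes from Eb minor. It is labeled i. F–Ab–Cb is not: scale degree 2 in Eb major carries Fm (ii). In Eb minor the chord on that degree is Fdim, so here it functions as ii°, borrowed from the parallel minor. Cb–Eb–Gb is not: scale degree 6 in Eb major carries Cm (vi). In Eb minor the chord on that degree is Cb, so here it functions as bVI, borrowed from the parallel minor.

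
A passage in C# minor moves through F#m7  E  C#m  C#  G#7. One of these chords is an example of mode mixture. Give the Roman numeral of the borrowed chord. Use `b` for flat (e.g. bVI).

In C# minor (with V from harmonic minor) the diatonic chords are C#m, D#dim, E, F#m, G#, A, B. Of the given chords, F#m7, E, C#m and G#7 are diatonic. But C# (C#–E#–G#) is foreign: the diatonic i on degree 1 is C#m, whereas C# comes from C# major. It is labeled I.

I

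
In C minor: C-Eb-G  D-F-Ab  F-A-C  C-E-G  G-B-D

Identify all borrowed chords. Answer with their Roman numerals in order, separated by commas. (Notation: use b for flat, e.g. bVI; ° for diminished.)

The diatonic triads in C minor (with V from harmonic minor) are Cm, Ddim, Eb, Fm, G, Ab, Bb. Of the given chords, C–Eb–G = Cm, D–F–Ab = Ddim and G–B–D = G are diatonic. F–A–C doesn't fit — on degree 4 C minor would have Fm (iv). F is the degree-4 chord of C major, so it is the borrowed IV. C–E–G is not: scale degree 1 in C minor carries Cm (i). In C major the chord on that degree is C, so here it functions as I, borrowed from the parallel major.

IV, I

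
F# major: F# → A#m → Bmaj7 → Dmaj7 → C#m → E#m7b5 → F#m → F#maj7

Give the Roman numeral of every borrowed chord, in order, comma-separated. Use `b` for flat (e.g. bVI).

bVImaj7, v, i

The diatonic triads in F# major are F#, G#m, A#m, B, C#, D#m, E#dim. F#, A#m, Bmaj7, E#m7b5 and F#maj7 are all diatonic. Dmaj7 (D–F#–A–C#) is not: scale degree 6 in F# major carries D#m (vi). In F# minor the chord on that degree is Dmaj7, so here it functions as bVImaj7, borrowed from the parallel minor. C#m (C#–E–G#) is not: scale degree 5 in F# major carries C# (V). In F# minor the chord on that degree is C#m, so here it functions as v, borrowed from the parallel minor. F#m (F#–A–C#) doesn't fit — on degree 1 F# major would have F# (I). F#m is the degree-1 chord of F# minor, so it is the borrowed i.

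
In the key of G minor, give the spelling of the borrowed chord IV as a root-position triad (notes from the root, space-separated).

C E G

IV is built on scale degree 4, which is C in both G minor and its parallel. Stacking thirds in G major on C gives C–E–G.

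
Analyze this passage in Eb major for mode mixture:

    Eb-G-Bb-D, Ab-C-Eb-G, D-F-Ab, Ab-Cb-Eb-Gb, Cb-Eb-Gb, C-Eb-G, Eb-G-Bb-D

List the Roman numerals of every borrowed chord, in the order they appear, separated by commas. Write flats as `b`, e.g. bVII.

The diatonic triads in Eb major are Eb, Fm, Gm, Ab, Bb, Cm, Ddim. Of the given chords, Eb–G–Bb–D = Ebmaj7, Ab–C–Eb–G = Abmaj7, D–F–Ab = Ddim and C–Eb–G = Cm are diatonic. Ab–Cb–Eb–Gb doesn't fit — on degree 4 Eb major would have Ab (IV). Abm7 is the degree-4 chord of Eb minor, so it is the borrowed iv7. But Cb–Eb–Gb is foreign: the diatonic vi on degree 6 is Cm, whereas Cb comes from Eb minor. It is labeled bVI.

iv7, bVI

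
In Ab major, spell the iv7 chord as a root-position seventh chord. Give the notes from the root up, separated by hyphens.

Db-Fb-Ab-Cb

The root, Db, is scale degree 4 — the same note in Ab major and Ab minor; only the chord quality changes. Stacking thirds in Ab minor on Db gives Db–Fb–Ab–Cb.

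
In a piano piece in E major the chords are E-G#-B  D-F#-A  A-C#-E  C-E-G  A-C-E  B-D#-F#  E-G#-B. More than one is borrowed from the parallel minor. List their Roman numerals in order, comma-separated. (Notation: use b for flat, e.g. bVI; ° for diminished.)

The diatonic triads in E major are E, F#m, G#m, A, B, C#m, D#dim. E–G#–B = E, A–C#–E = A and B–D#–F# = B are all diatonic. D–F#–A doesn't fit — on degree 7 E major would have D#dim (vii°). D is the degree-7 chord of E minor, so it is the borrowed bVII. But C–E–G is foreign: the diatonic vi on degree 6 is C#m, whereas C comes from E minor. It is labeled bVI. But A–C–E is foreign: the diatonic IV on degree 4 is A, whereas Am comes from E minor. It is labeled iv.

bVII, bVI, iv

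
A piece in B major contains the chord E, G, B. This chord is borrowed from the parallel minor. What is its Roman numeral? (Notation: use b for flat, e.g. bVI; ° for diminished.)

iv

The root E is the diatonic 4th degree of B major; the borrowing shows in the chord quality. The diatonic chord on degree 4 would be E (IV), but E–G–B is the minor chord from B minor. As a borrowed chord it is labeled iv.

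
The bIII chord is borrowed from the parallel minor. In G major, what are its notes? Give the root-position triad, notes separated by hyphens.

Bb-D-F

The root of bIII is the lowered 3rd degree: B becomes Bb. Building the major chord from the parallel minor on Bb: Bb–D–F.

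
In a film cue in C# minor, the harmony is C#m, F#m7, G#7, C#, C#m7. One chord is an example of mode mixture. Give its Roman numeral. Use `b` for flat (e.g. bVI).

C# minor has the diatonic set C#m, D#dim, E, F#m, G#, A, B (with V from harmonic minor). C#m, F#m7, G#7 and C#m7 all belong to that set. C# (C#–E#–G#) doesn't fit — on degree 1 C# minor would have C#m (i). C# is the degree-1 chord of C# major, so it is the borrowed I.

I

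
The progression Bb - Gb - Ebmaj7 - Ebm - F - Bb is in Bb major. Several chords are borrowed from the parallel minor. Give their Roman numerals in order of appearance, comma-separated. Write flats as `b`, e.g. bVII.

Bb major has the diatonic set Bb, Cm, Dm, Eb, F, Gm, Adim. Bb, Ebmaj7 and F all belong to that set. But Gb (Gb–Bb–Db) is foreign: the diatonic vi on degree 6 is Gm, whereas Gb comes from Bb minor. It is labeled bVI. But Ebm (Eb–Gb–Bb) is foreign: the diatonic IV on degree 4 is Eb, whereas Ebm comes from Bb minor. It is labeled iv.

bVI, iv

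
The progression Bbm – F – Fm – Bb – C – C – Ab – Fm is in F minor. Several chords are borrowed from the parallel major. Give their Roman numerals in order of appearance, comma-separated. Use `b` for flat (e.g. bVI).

The diatonic triads in F minor (with V from harmonic minor) are Fm, Gdim, Ab, Bbm, C, Db, Eb. Of the given chords, Bbm, Fm, C and Ab are diatonic. F (F–A–C) doesn't fit — on degree 1 F minor would have Fm (i). F is the degree-1 chord of F major, so it is the borrowed I. But Bb (Bb–D–F) is foreign: the diatonic iv on degree 4 is Bbm, whereas Bb comes from F major. It is labeled IV.

I, IV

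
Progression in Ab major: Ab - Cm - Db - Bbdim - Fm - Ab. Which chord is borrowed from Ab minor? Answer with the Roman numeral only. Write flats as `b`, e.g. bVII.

ii°

Ab major has the diatonic set Ab, Bbm, Cm, Db, Eb, Fm, Gdim. Ab, Cm, Db and Fm are all diatonic. Bbdim (Bb–Db–Fb) is not: scale degree 2 in Ab major carries Bbm (ii). In Ab minor the chord on that degree is Bbdim, so here it functions as ii°, borrowed from the parallel minor.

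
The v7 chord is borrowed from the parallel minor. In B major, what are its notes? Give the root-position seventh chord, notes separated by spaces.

F# A C# E

v7 is built on scale degree 5, which is F# in both B major and its parallel. Stacking thirds in B minor on F# gives F#–A–C#–E.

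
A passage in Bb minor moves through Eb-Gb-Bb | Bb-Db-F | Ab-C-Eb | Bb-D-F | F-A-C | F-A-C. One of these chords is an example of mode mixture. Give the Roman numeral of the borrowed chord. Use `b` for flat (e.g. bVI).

I

In Bb minor (with V from harmonic minor) the diatonic chords are Bbm, Cdim, Db, Ebm, F, Gb, Ab. Eb–Gb–Bb = Ebm, Bb–Db–F = Bbm, Ab–C–Eb = Ab and F–A–C = F all belong to that set. But Bb–D–F is foreign: the diatonic i on degree 1 is Bbm, whereas Bb comes from Bb major. It is labeled I.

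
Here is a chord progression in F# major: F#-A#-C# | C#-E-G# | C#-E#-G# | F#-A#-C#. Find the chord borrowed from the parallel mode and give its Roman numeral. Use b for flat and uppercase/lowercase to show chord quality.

F# major has the diatonic set F#, G#m, A#m, B, C#, D#m, E#dim. F#–A#–C# = F# and C#–E#–G# = C# are both diatonic. But C#–E–G# is foreign: the diatonic V on degree 5 is C#, whereas C#m comes from F# minor. It is labeled v.

v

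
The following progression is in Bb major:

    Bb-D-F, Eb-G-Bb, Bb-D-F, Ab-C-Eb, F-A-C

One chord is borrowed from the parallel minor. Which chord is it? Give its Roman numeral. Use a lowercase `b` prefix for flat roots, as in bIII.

bVII

In Bb major the diatonic chords are Bb, Cm, Dm, Eb, F, Gm, Adim. Bb–D–F = Bb, Eb–G–Bb = Eb and F–A–C = F all belong to that set. Ab–C–Eb doesn't fit — on degree 7 Bb major would have Adim (vii°). Ab is the degree-7 chord of Bb minor, so it is the borrowed bVII.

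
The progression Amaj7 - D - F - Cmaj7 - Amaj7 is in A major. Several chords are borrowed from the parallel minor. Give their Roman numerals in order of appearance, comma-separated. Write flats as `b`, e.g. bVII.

bVI, bIIImaj7

The diatonic triads in A major are A, Bm, C#m, D, E, F#m, G#dim. Of the given chords, Amaj7 and D are diatonic. F (F–A–C) doesn't fit — on degree 6 A major would have F#m (vi). F is the degree-6 chord of A minor, so it is the borrowed bVI. Cmaj7 (C–E–G–B) doesn't fit — on degree 3 A major would have C#m (iii). Cmaj7 is the degree-3 chord of A minor, so it is the borrowed bIIImaj7.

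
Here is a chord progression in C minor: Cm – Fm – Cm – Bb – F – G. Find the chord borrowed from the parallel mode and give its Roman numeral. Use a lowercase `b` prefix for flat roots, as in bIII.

The diatonic triads in C minor (with V from harmonic minor) are Cm, Ddim, Eb, Fm, G, Ab, Bb. Cm, Fm, Bb and G are all diatonic. F (F–A–C) is not: scale degree 4 in C minor carries Fm (iv). In C major the chord on that degree is F, so here it functions as IV, borrowed from the parallel major.

IV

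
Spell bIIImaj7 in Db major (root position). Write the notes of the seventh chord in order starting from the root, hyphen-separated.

Fb-Ab-Cb-Eb

The root of bIIImaj7 is the lowered 3rd degree: F becomes Fb. Building the major-seventh chord from the parallel minor on Fb: Fb–Ab–Cb–Eb.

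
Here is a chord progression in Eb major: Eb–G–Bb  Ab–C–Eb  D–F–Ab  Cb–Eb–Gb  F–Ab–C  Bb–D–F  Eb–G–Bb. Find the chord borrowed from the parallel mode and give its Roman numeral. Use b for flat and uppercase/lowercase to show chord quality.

bVI

Eb major has the diatonic set Eb, Fm, Gm, Ab, Bb, Cm, Ddim. Eb–G–Bb = Eb, Ab–C–Eb = Ab, D–F–Ab = Ddim, F–Ab–C = Fm and Bb–D–F = Bb all belong to that set. Cb–Eb–Gb doesn't fit — on degree 6 Eb major would have Cm (vi). Cb is the degree-6 chord of Eb minor, so it is the borrowed bVI.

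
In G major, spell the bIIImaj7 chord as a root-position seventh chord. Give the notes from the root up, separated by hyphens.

The root of bIIImaj7 is the lowered 3rd degree: B becomes Bb. Building the major-seventh chord from the parallel minor on Bb: Bb–D–F–A.

Bb-D-F-A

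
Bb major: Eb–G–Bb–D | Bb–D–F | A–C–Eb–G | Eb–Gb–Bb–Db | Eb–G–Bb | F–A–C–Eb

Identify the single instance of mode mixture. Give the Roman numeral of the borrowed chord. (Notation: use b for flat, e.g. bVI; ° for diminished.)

iv7

Bb major has the diatonic set Bb, Cm, Dm, Eb, F, Gm, Adim. Eb–G–Bb–D = Ebmaj7, Bb–D–F = Bb, A–C–Eb–G = Am7b5, Eb–G–Bb = Eb and F–A–C–Eb = F7 all belong to that set. But Eb–Gb–Bb–Db is foreign: the diatonic IV on degree 4 is Eb, whereas Ebm7 comes from Bb minor. It is labeled iv7.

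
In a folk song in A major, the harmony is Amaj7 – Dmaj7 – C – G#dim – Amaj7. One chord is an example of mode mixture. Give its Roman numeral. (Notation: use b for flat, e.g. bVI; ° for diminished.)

The diatonic triads in A major are A, Bm, C#m, D, E, F#m, G#dim. Of the given chords, Amaj7, Dmaj7 and G#dim are diatonic. C (C–E–G) is not: scale degree 3 in A major carries C#m (iii). In A minor the chord on that degree is C, so here it functions as bIII, borrowed from the parallel minor.

bIII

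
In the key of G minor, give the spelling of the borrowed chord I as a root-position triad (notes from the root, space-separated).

G B D

The root, G, is scale degree 1 — the same note in G minor and G major; only the chord quality changes. Stacking thirds in G major on G gives G–B–D.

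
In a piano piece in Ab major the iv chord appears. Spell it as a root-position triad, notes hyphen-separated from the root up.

Db-Fb-Ab

The root, Db, is scale degree 4 — the same note in Ab major and Ab minor; only the chord quality changes. In Ab minor the chord on Db is Db–Fb–Ab.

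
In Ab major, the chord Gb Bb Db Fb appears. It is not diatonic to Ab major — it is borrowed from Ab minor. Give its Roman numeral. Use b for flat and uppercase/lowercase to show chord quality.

bVII7

In Ab major scale degree 7 is G; Gb is its lowered form, from Ab minor. Diatonically Ab major has Gdim (vii°) on that degree; Gb–Bb–Db–Fb is instead the dominant-seventh chord native to Ab minor, so it takes the label bVII7.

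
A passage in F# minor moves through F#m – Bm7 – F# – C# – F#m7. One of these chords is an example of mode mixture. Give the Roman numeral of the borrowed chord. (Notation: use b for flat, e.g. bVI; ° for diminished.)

I

In F# minor (with V from harmonic minor) the diatonic chords are F#m, G#dim, A, Bm, C#, D, E. Of the given chords, F#m, Bm7, C# and F#m7 are diatonic. F# (F#–A#–C#) doesn't fit — on degree 1 F# minor would have F#m (i). F# is the degree-1 chord of F# major, so it is the borrowed I.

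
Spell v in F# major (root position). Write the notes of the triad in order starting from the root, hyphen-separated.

C#-E-G#

v is built on scale degree 5, which is C# in both F# major and its parallel. Building the minor chord from the parallel minor on C#: C#–E–G#.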